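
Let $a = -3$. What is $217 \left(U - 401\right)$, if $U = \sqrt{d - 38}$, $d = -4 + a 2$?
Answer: $-87017 + 868 i \sqrt{3} \approx -87017.0 + 1503.4 i$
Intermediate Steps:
$d = -10$ ($d = -4 - 6 = -10$)
$U = 4 i \sqrt{3}$ ($U = \sqrt{-10 - 38} = \sqrt{-48} = 4 i \sqrt{3} \approx 6.9282 i$)
$217 \left(U - 401\right) = 217 \left(4 i \sqrt{3} - 401\right) = 217 \left(-401 + 4 i \sqrt{3}\right) = -87017 + 868 i \sqrt{3}$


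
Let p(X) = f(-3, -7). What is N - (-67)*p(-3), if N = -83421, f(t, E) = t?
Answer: -83622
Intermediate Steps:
p(X) = -3
N - (-67)*p(-3) = -83421 - (-67)*(-3) = -83421 - 1*201 = -83421 - 201 = -83622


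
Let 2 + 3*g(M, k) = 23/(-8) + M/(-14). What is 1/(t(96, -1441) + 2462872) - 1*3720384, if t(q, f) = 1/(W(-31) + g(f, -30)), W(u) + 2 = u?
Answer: -485629342866379/130532048 ≈ -3.7204e+6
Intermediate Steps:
g(M, k) = -13/8 - M/42 (g(M, k) = -⅔ + (23/(-8) + M/(-14))/3 = -⅔ + (23*(-⅛) + M*(-1/14))/3 = -⅔ + (-23/8 - M/14)/3 = -⅔ + (-23/24 - M/42) = -13/8 - M/42)
W(u) = -2 + u
t(q, f) = 1/(-277/8 - f/42) (t(q, f) = 1/((-2 - 31) + (-13/8 - f/42)) = 1/(-33 + (-13/8 - f/42)) = 1/(-277/8 - f/42))
1/(t(96, -1441) + 2462872) - 1*3720384 = 1/(-168/(5817 + 4*(-1441)) + 2462872) - 1*3720384 = 1/(-168/(5817 - 5764) + 2462872) - 3720384 = 1/(-168/53 + 2462872) - 3720384 = 1/(130532048/53) - 3720384 = 53/130532048 - 3720384 = -485629342866379/130532048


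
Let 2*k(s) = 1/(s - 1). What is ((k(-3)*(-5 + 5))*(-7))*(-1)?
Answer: 0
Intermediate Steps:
k(s) = 1/(2*(-1 + s)) (k(s) = 1/(2*(s - 1)) = 1/(2*(-1 + s)))
((k(-3)*(-5 + 5))*(-7))*(-1) = (((1/(2*(-1 - 3)))*(-5 + 5))*(-7))*(-1) = ((((½)/(-4))*0)*(-7))*(-1) = ((((½)*(-¼))*0)*(-7))*(-1) = (-⅛*0*(-7))*(-1) = (0*(-7))*(-1) = 0*(-1) = 0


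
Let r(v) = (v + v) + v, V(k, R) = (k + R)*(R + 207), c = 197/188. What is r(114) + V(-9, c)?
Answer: -46386287/35344 ≈ -1312.4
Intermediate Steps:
c = 197/188 (c = 197*(1/188) = 197/188 ≈ 1.0479)
V(k, R) = (207 + R)*(R + k) (V(k, R) = (R + k)*(207 + R) = (207 + R)*(R + k))
r(v) = 3*v (r(v) = 2*v + v = 3*v)
r(114) + V(-9, c) = 3*114 + ((197/188)**2 + 207*(197/188) + 207*(-9) + (197/188)*(-9)) = 342 + (38809/35344 + 40779/188 - 1863 - 1773/188) = 342 - 58473935/35344 = -46386287/35344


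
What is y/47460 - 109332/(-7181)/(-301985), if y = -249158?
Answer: -1543765249825/294055961046 ≈ -5.2499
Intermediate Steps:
y/47460 - 109332/(-7181)/(-301985) = -249158/47460 - 109332/(-7181)/(-301985) = -249158*1/47460 - 109332*(-1/7181)*(-1/301985) = -17797/3390 + (109332/7181)*(-1/301985) = -17797/3390 - 109332/2168554285 = -1543765249825/294055961046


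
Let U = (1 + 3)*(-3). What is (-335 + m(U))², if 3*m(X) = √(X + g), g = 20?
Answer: 1010033/9 - 1340*√2/3 ≈ 1.1159e+5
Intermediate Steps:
U = -12 (U = 4*(-3) = -12)
m(X) = √(20 + X)/3 (m(X) = √(X + 20)/3 = √(20 + X)/3)
(-335 + m(U))² = (-335 + √(20 - 12)/3)² = (-335 + √8/3)² = (-335 + (2*√2)/3)² = (-335 + 2*√2/3)²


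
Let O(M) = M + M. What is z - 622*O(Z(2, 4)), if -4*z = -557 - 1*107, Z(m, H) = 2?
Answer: -2322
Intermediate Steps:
O(M) = 2*M
z = 166 (z = -(-557 - 1*107)/4 = -(-557 - 107)/4 = -¼*(-664) = 166)
z - 622*O(Z(2, 4)) = 166 - 1244*2 = 166 - 622*4 = 166 - 2488 = -2322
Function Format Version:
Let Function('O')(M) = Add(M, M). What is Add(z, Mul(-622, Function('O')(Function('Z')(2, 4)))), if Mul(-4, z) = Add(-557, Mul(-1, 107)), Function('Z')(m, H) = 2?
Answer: -2322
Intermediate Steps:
Function('O')(M) = Mul(2, M)
z = 166 (z = Mul(Rational(-1, 4), Add(-557, Mul(-1, 107))) = Mul(Rational(-1, 4), Add(-557, -107)) = Mul(Rational(-1, 4), -664) = 166)
Add(z, Mul(-622, Function('O')(Function('Z')(2, 4)))) = Add(166, Mul(-622, Mul(2, 2))) = Add(166, Mul(-622, 4)) = Add(166, -2488) = -2322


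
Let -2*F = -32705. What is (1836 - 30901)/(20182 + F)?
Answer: -58130/73069 ≈ -0.79555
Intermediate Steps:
F = 32705/2 (F = -½*(-32705) = 32705/2 ≈ 16353.)
(1836 - 30901)/(20182 + F) = (1836 - 30901)/(20182 + 32705/2) = -29065/73069/2 = -29065*2/73069 = -58130/73069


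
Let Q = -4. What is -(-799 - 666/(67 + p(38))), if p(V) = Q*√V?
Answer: 3145541/3881 + 2664*√38/3881 ≈ 814.73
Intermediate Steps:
p(V) = -4*√V
-(-799 - 666/(67 + p(38))) = -(-799 - 666/(67 - 4*√38)) = 799 + 666/(67 - 4*√38)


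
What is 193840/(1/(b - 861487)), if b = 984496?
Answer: 23844064560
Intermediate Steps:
193840/(1/(b - 861487)) = 193840/(1/(984496 - 861487)) = 193840/(1/123009) = 193840*123009 = 23844064560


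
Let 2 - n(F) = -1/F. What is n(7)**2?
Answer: 225/49 ≈ 4.5918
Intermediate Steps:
n(F) = 2 + 1/F (n(F) = 2 - (-1)/F = 2 + 1/F)
n(7)**2 = (2 + 1/7)**2 = (15/7)**2 = 225/49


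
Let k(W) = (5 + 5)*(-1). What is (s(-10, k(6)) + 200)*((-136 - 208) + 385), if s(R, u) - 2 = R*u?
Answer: 12382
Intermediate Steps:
k(W) = -10 (k(W) = 10*(-1) = -10)
s(R, u) = 2 + R*u
(s(-10, k(6)) + 200)*((-136 - 208) + 385) = ((2 - 10*(-10)) + 200)*((-136 - 208) + 385) = ((2 + 100) + 200)*(-344 + 385) = (102 + 200)*41 = 302*41 = 12382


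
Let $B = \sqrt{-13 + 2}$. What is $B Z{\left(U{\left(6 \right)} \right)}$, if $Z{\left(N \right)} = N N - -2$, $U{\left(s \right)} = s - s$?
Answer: $2 i \sqrt{11} \approx 6.6332 i$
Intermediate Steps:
$U{\left(s \right)} = 0$
$Z{\left(N \right)} = 2 + N^{2}$ ($Z{\left(N \right)} = N^{2} + 2 = 2 + N^{2}$)
$B = i \sqrt{11}$ ($B = \sqrt{-11} = i \sqrt{11} \approx 3.3166 i$)
$B Z{\left(U{\left(6 \right)} \right)} = i \sqrt{11} \left(2 + 0^{2}\right) = i \sqrt{11} \left(2 + 0\right) = i \sqrt{11} \cdot 2 = 2 i \sqrt{11}$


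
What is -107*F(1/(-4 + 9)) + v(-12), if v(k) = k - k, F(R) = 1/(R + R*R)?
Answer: -2675/6 ≈ -445.83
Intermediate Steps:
F(R) = 1/(R + R²)
v(k) = 0
-107*F(1/(-4 + 9)) + v(-12) = -107/((1/(-4 + 9))*(1 + 1/(-4 + 9))) + 0 = -107/((1/5)*(1 + 1/5)) + 0 = -107/(⅕*(1 + ⅕)) + 0 = -535/6/5 + 0 = -535*5/6 + 0 = -107*25/6 + 0 = -2675/6 + 0 = -2675/6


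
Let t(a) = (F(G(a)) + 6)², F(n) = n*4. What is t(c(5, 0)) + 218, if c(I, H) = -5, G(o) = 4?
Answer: 702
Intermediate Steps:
F(n) = 4*n
t(a) = 484 (t(a) = (4*4 + 6)² = (16 + 6)² = 22² = 484)
t(c(5, 0)) + 218 = 484 + 218 = 702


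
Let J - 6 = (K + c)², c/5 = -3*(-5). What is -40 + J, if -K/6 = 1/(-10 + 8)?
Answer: 6050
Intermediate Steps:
c = 75 (c = 5*(-3*(-5)) = 5*15 = 75)
K = 3 (K = -6/(-10 + 8) = -6/(-2) = -6*(-½) = 3)
J = 6090 (J = 6 + (3 + 75)² = 6 + 78² = 6 + 6084 = 6090)
-40 + J = -40 + 6090 = 6050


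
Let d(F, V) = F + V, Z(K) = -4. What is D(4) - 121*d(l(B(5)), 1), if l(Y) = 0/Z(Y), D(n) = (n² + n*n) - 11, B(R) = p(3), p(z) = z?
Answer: -100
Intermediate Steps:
B(R) = 3
D(n) = -11 + 2*n² (D(n) = (n² + n²) - 11 = 2*n² - 11 = -11 + 2*n²)
l(Y) = 0 (l(Y) = 0/(-4) = 0*(-¼) = 0)
D(4) - 121*d(l(B(5)), 1) = (-11 + 2*4²) - 121*(0 + 1) = (-11 + 2*16) - 121*1 = (-11 + 32) - 121 = 21 - 121 = -100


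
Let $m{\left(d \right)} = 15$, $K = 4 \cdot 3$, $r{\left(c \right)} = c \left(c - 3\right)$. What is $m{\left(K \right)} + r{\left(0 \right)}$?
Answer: $15$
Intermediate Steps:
$r{\left(c \right)} = c \left(-3 + c\right)$
$K = 12$
$m{\left(K \right)} + r{\left(0 \right)} = 15 + 0 \left(-3 + 0\right) = 15 + 0 \left(-3\right) = 15 + 0 = 15$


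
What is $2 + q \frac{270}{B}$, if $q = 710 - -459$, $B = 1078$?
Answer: $\frac{22699}{77} \approx 294.79$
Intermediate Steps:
$q = 1169$ ($q = 710 + 459 = 1169$)
$2 + q \frac{270}{B} = 2 + 1169 \cdot \frac{270}{1078} = 2 + 1169 \cdot 270 \cdot \frac{1}{1078} = 2 + 1169 \cdot \frac{135}{539} = 2 + \frac{22545}{77} = \frac{22699}{77}$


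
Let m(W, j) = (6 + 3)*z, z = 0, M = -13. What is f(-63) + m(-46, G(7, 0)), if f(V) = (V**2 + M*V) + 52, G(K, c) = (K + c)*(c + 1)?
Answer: 4840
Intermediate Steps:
G(K, c) = (1 + c)*(K + c) (G(K, c) = (K + c)*(1 + c) = (1 + c)*(K + c))
f(V) = 52 + V**2 - 13*V (f(V) = (V**2 - 13*V) + 52 = 52 + V**2 - 13*V)
m(W, j) = 0 (m(W, j) = (6 + 3)*0 = 9*0 = 0)
f(-63) + m(-46, G(7, 0)) = (52 + (-63)**2 - 13*(-63)) + 0 = (52 + 3969 + 819) + 0 = 4840 + 0 = 4840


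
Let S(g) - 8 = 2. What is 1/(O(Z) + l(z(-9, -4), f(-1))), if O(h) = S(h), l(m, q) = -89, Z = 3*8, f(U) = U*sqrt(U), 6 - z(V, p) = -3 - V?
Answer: -1/79 ≈ -0.012658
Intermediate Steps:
z(V, p) = 9 + V (z(V, p) = 6 - (-3 - V) = 6 + (3 + V) = 9 + V)
f(U) = U**(3/2)
Z = 24
S(g) = 10 (S(g) = 8 + 2 = 10)
O(h) = 10
1/(O(Z) + l(z(-9, -4), f(-1))) = 1/(10 - 89) = 1/(-79) = -1/79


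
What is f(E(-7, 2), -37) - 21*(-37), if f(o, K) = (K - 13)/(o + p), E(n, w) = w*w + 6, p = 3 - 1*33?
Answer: 1559/2 ≈ 779.50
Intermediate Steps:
p = -30 (p = 3 - 33 = -30)
E(n, w) = 6 + w**2 (E(n, w) = w**2 + 6 = 6 + w**2)
f(o, K) = (-13 + K)/(-30 + o) (f(o, K) = (K - 13)/(o - 30) = (-13 + K)/(-30 + o))
f(E(-7, 2), -37) - 21*(-37) = (-13 - 37)/(-30 + (6 + 2**2)) - 21*(-37) = -50/(-30 + (6 + 4)) - 1*(-777) = -50/(-30 + 10) + 777 = -50/(-20) + 777 = -1/20*(-50) + 777 = 5/2 + 777 = 1559/2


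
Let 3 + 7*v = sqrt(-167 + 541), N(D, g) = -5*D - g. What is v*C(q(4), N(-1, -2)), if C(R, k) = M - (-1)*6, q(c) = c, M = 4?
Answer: -30/7 + 10*sqrt(374)/7 ≈ 23.342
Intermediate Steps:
N(D, g) = -g - 5*D
C(R, k) = 10 (C(R, k) = 4 - (-1)*6 = 4 - 1*(-6) = 4 + 6 = 10)
v = -3/7 + sqrt(374)/7 (v = -3/7 + sqrt(-167 + 541)/7 = -3/7 + sqrt(374)/7 ≈ 2.3342)
v*C(q(4), N(-1, -2)) = (-3/7 + sqrt(374)/7)*10 = -30/7 + 10*sqrt(374)/7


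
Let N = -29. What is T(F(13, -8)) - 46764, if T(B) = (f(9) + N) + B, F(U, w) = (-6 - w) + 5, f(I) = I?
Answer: -46777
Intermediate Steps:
F(U, w) = -1 - w
T(B) = -20 + B (T(B) = (9 - 29) + B = -20 + B)
T(F(13, -8)) - 46764 = (-20 + (-1 - 1*(-8))) - 46764 = (-20 + (-1 + 8)) - 46764 = (-20 + 7) - 46764 = -13 - 46764 = -46777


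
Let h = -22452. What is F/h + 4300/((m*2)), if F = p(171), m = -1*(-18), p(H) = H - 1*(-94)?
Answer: 8044505/67356 ≈ 119.43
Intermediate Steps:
p(H) = 94 + H (p(H) = H + 94 = 94 + H)
m = 18
F = 265 (F = 94 + 171 = 265)
F/h + 4300/((m*2)) = 265/(-22452) + 4300/((18*2)) = 265*(-1/22452) + 4300/36 = -265/22452 + 4300*(1/36) = -265/22452 + 1075/9 = 8044505/67356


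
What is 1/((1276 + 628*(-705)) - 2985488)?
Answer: -1/3426952 ≈ -2.9180e-7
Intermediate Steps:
1/((1276 + 628*(-705)) - 2985488) = 1/((1276 - 442740) - 2985488) = 1/(-441464 - 2985488) = 1/(-3426952) = -1/3426952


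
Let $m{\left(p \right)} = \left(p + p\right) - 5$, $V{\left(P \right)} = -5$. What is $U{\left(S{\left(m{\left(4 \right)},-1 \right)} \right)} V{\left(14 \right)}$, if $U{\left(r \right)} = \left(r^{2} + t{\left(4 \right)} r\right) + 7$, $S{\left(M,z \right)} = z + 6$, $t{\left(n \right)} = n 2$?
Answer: $-360$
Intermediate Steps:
$t{\left(n \right)} = 2 n$
$m{\left(p \right)} = -5 + 2 p$ ($m{\left(p \right)} = 2 p - 5 = -5 + 2 p$)
$S{\left(M,z \right)} = 6 + z$
$U{\left(r \right)} = 7 + r^{2} + 8 r$ ($U{\left(r \right)} = \left(r^{2} + 2 \cdot 4 r\right) + 7 = \left(r^{2} + 8 r\right) + 7 = 7 + r^{2} + 8 r$)
$U{\left(S{\left(m{\left(4 \right)},-1 \right)} \right)} V{\left(14 \right)} = \left(7 + \left(6 - 1\right)^{2} + 8 \left(6 - 1\right)\right) \left(-5\right) = \left(7 + 5^{2} + 8 \cdot 5\right) \left(-5\right) = \left(7 + 25 + 40\right) \left(-5\right) = 72 \left(-5\right) = -360$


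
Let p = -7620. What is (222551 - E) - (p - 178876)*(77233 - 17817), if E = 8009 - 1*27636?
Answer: 11081088514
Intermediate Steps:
E = -19627 (E = 8009 - 27636 = -19627)
(222551 - E) - (p - 178876)*(77233 - 17817) = (222551 - 1*(-19627)) - (-7620 - 178876)*(77233 - 17817) = (222551 + 19627) - (-186496)*59416 = 242178 - 1*(-11080846336) = 242178 + 11080846336 = 11081088514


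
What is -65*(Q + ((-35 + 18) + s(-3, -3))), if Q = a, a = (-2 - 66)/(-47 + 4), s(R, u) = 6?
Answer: 26325/43 ≈ 612.21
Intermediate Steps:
a = 68/43 (a = -68/(-43) = -68*(-1/43) = 68/43 ≈ 1.5814)
Q = 68/43 ≈ 1.5814
-65*(Q + ((-35 + 18) + s(-3, -3))) = -65*(68/43 + ((-35 + 18) + 6)) = -65*(68/43 + (-17 + 6)) = -65*(68/43 - 11) = -65*(-405/43) = 26325/43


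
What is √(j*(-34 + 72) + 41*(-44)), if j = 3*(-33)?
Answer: 11*I*√46 ≈ 74.606*I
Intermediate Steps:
j = -99
√(j*(-34 + 72) + 41*(-44)) = √(-99*(-34 + 72) + 41*(-44)) = √(-99*38 - 1804) = √(-3762 - 1804) = √(-5566) = 11*I*√46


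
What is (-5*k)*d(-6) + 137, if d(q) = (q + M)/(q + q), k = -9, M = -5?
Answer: 713/4 ≈ 178.25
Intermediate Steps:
d(q) = (-5 + q)/(2*q) (d(q) = (q - 5)/(q + q) = (-5 + q)/((2*q)) = (-5 + q)*(1/(2*q)) = (-5 + q)/(2*q))
(-5*k)*d(-6) + 137 = (-5*(-9))*((1/2)*(-5 - 6)/(-6)) + 137 = 45*((1/2)*(-1/6)*(-11)) + 137 = 45*(11/12) + 137 = 165/4 + 137 = 713/4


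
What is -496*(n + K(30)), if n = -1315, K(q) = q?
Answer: 637360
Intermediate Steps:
-496*(n + K(30)) = -496*(-1315 + 30) = -496*(-1285) = 637360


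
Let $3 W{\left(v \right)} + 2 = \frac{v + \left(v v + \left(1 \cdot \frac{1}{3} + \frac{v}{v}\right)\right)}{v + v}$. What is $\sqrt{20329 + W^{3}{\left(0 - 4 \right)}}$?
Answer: $\frac{\sqrt{14818510}}{27} \approx 142.57$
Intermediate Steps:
$W{\left(v \right)} = - \frac{2}{3} + \frac{\frac{4}{3} + v + v^{2}}{6 v}$ ($W{\left(v \right)} = - \frac{2}{3} + \frac{\left(v + \left(v v + \left(1 \cdot \frac{1}{3} + \frac{v}{v}\right)\right)\right) \frac{1}{v + v}}{3} = - \frac{2}{3} + \frac{\left(v + \left(v^{2} + \left(1 \cdot \frac{1}{3} + 1\right)\right)\right) \frac{1}{2 v}}{3} = - \frac{2}{3} + \frac{\left(v + \left(v^{2} + \left(\frac{1}{3} + 1\right)\right)\right) \frac{1}{2 v}}{3} = - \frac{2}{3} + \frac{\left(v + \left(v^{2} + \frac{4}{3}\right)\right) \frac{1}{2 v}}{3} = - \frac{2}{3} + \frac{\left(v + \left(\frac{4}{3} + v^{2}\right)\right) \frac{1}{2 v}}{3} = - \frac{2}{3} + \frac{\left(\frac{4}{3} + v + v^{2}\right) \frac{1}{2 v}}{3} = - \frac{2}{3} + \frac{\frac{1}{2} \frac{1}{v} \left(\frac{4}{3} + v + v^{2}\right)}{3} = - \frac{2}{3} + \frac{\frac{4}{3} + v + v^{2}}{6 v}$)
$\sqrt{20329 + W^{3}{\left(0 - 4 \right)}} = \sqrt{20329 + \left(\frac{4 + 3 \left(0 - 4\right) \left(-3 + \left(0 - 4\right)\right)}{18 \left(0 - 4\right)}\right)^{3}} = \sqrt{20329 + \left(\frac{4 + 3 \left(-4\right) \left(-3 - 4\right)}{18 \left(-4\right)}\right)^{3}} = \sqrt{20329 + \left(\frac{1}{18} \left(- \frac{1}{4}\right) \left(4 + 3 \left(-4\right) \left(-7\right)\right)\right)^{3}} = \sqrt{20329 + \left(\frac{1}{18} \left(- \frac{1}{4}\right) \left(4 + 84\right)\right)^{3}} = \sqrt{20329 + \left(\frac{1}{18} \left(- \frac{1}{4}\right) 88\right)^{3}} = \sqrt{20329 + \left(- \frac{11}{9}\right)^{3}} = \sqrt{20329 - \frac{1331}{729}} = \sqrt{\frac{14818510}{729}} = \frac{\sqrt{14818510}}{27}$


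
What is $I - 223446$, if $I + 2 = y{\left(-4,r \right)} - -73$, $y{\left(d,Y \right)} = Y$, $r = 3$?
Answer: $-223372$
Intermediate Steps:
$I = 74$ ($I = -2 + \left(3 - -73\right) = -2 + \left(3 + 73\right) = -2 + 76 = 74$)
$I - 223446 = 74 - 223446 = -223372$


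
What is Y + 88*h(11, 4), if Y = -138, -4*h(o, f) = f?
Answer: -226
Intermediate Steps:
h(o, f) = -f/4
Y + 88*h(11, 4) = -138 + 88*(-¼*4) = -138 + 88*(-1) = -138 - 88 = -226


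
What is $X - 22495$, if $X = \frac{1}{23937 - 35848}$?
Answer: $- \frac{267937946}{11911} \approx -22495.0$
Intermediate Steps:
$X = - \frac{1}{11911}$ ($X = \frac{1}{-11911} = - \frac{1}{11911} \approx -8.3956 \cdot 10^{-5}$)
$X - 22495 = - \frac{1}{11911} - 22495 = - \frac{267937946}{11911}$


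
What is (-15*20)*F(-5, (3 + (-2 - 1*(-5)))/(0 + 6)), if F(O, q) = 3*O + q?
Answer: 4200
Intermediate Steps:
F(O, q) = q + 3*O
(-15*20)*F(-5, (3 + (-2 - 1*(-5)))/(0 + 6)) = (-15*20)*((3 + (-2 - 1*(-5)))/(0 + 6) + 3*(-5)) = -300*((3 + (-2 + 5))/6 - 15) = -300*((3 + 3)*(⅙) - 15) = -300*(6*(⅙) - 15) = -300*(1 - 15) = -300*(-14) = 4200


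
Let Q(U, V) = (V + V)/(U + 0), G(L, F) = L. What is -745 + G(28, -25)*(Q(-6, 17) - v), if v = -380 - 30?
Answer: 31729/3 ≈ 10576.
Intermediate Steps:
v = -410
Q(U, V) = 2*V/U (Q(U, V) = (2*V)/U = 2*V/U)
-745 + G(28, -25)*(Q(-6, 17) - v) = -745 + 28*(2*17/(-6) - 1*(-410)) = -745 + 28*(2*17*(-1/6) + 410) = -745 + 28*(-17/3 + 410) = -745 + 28*(1213/3) = -745 + 33964/3 = 31729/3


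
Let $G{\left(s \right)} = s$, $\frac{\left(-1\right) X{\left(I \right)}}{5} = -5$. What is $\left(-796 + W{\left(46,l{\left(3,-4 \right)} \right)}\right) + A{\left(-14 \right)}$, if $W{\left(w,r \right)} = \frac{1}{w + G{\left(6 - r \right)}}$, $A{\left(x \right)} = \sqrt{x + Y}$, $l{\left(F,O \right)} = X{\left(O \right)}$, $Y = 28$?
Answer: $- \frac{21491}{27} + \sqrt{14} \approx -792.22$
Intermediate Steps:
$X{\left(I \right)} = 25$ ($X{\left(I \right)} = \left(-5\right) \left(-5\right) = 25$)
$l{\left(F,O \right)} = 25$
$A{\left(x \right)} = \sqrt{28 + x}$ ($A{\left(x \right)} = \sqrt{x + 28} = \sqrt{28 + x}$)
$W{\left(w,r \right)} = \frac{1}{6 + w - r}$ ($W{\left(w,r \right)} = \frac{1}{w - \left(-6 + r\right)} = \frac{1}{6 + w - r}$)
$\left(-796 + W{\left(46,l{\left(3,-4 \right)} \right)}\right) + A{\left(-14 \right)} = \left(-796 + \frac{1}{6 + 46 - 25}\right) + \sqrt{28 - 14} = \left(-796 + \frac{1}{6 + 46 - 25}\right) + \sqrt{14} = \left(-796 + \frac{1}{27}\right) + \sqrt{14} = - \frac{21491}{27} + \sqrt{14}$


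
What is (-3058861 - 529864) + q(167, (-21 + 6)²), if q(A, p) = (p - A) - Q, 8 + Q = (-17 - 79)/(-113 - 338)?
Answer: -1618485305/451 ≈ -3.5887e+6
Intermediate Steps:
Q = -3512/451 (Q = -8 + (-17 - 79)/(-113 - 338) = -8 - 96/(-451) = -8 - 96*(-1/451) = -8 + 96/451 = -3512/451 ≈ -7.7871)
q(A, p) = 3512/451 + p - A (q(A, p) = (p - A) - 1*(-3512/451) = (p - A) + 3512/451 = 3512/451 + p - A)
(-3058861 - 529864) + q(167, (-21 + 6)²) = (-3058861 - 529864) + (3512/451 + (-21 + 6)² - 1*167) = -3588725 + (3512/451 + (-15)² - 167) = -3588725 + (3512/451 + 225 - 167) = -3588725 + 29670/451 = -1618485305/451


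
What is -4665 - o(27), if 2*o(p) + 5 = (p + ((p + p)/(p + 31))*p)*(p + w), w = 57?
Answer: -397433/58 ≈ -6852.3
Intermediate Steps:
o(p) = -5/2 + (57 + p)*(p + 2*p²/(31 + p))/2 (o(p) = -5/2 + ((p + ((p + p)/(p + 31))*p)*(p + 57))/2 = -5/2 + ((p + ((2*p)/(31 + p))*p)*(57 + p))/2 = -5/2 + ((p + (2*p/(31 + p))*p)*(57 + p))/2 = -5/2 + ((p + 2*p²/(31 + p))*(57 + p))/2 = -5/2 + ((57 + p)*(p + 2*p²/(31 + p)))/2 = -5/2 + (57 + p)*(p + 2*p²/(31 + p))/2)
-4665 - o(27) = -4665 - (-155 + 3*27³ + 202*27² + 1762*27)/(2*(31 + 27)) = -4665 - (-155 + 3*19683 + 202*729 + 47574)/(2*58) = -4665 - (-155 + 59049 + 147258 + 47574)/(2*58) = -4665 - 253726/(2*58) = -4665 - 1*126863/58 = -4665 - 126863/58 = -397433/58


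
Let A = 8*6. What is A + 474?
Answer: 522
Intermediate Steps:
A = 48
A + 474 = 48 + 474 = 522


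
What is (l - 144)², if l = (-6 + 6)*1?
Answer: 20736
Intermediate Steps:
l = 0 (l = 0*1 = 0)
(l - 144)² = (0 - 144)² = (-144)² = 20736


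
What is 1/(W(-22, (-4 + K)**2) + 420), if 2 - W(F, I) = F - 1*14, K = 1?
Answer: 1/458 ≈ 0.0021834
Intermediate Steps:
W(F, I) = 16 - F (W(F, I) = 2 - (F - 1*14) = 2 - (F - 14) = 2 - (-14 + F) = 2 + (14 - F) = 16 - F)
1/(W(-22, (-4 + K)**2) + 420) = 1/((16 - 1*(-22)) + 420) = 1/((16 + 22) + 420) = 1/(38 + 420) = 1/458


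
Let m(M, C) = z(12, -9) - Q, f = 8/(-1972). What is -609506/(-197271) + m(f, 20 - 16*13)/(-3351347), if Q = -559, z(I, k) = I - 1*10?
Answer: 2042555435551/661123574037 ≈ 3.0895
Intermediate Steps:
z(I, k) = -10 + I (z(I, k) = I - 10 = -10 + I)
f = -2/493 (f = 8*(-1/1972) = -2/493 ≈ -0.0040568)
m(M, C) = 561 (m(M, C) = (-10 + 12) - 1*(-559) = 2 + 559 = 561)
-609506/(-197271) + m(f, 20 - 16*13)/(-3351347) = -609506/(-197271) + 561/(-3351347) = -609506*(-1/197271) + 561*(-1/3351347) = 609506/197271 - 561/3351347 = 2042555435551/661123574037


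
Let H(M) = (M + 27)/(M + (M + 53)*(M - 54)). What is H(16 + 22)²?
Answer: 4225/2010724 ≈ 0.0021012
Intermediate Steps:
H(M) = (27 + M)/(M + (-54 + M)*(53 + M)) (H(M) = (27 + M)/(M + (53 + M)*(-54 + M)) = (27 + M)/(M + (-54 + M)*(53 + M)))
H(16 + 22)² = ((27 + (16 + 22))/(-2862 + (16 + 22)²))² = ((27 + 38)/(-2862 + 38²))² = (65/(-2862 + 1444))² = (65/(-1418))² = (-1/1418*65)² = (-65/1418)² = 4225/2010724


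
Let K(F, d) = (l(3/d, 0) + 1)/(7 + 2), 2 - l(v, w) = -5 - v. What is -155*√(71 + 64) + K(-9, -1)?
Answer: 5/9 - 465*√15 ≈ -1800.4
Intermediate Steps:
l(v, w) = 7 + v (l(v, w) = 2 - (-5 - v) = 2 + (5 + v) = 7 + v)
K(F, d) = 8/9 + 1/(3*d) (K(F, d) = ((7 + 3/d) + 1)/(7 + 2) = (8 + 3/d)/9 = (8 + 3/d)*(⅑) = 8/9 + 1/(3*d))
-155*√(71 + 64) + K(-9, -1) = -155*√(71 + 64) + (⅑)*(3 + 8*(-1))/(-1) = -465*√15 + (⅑)*(-1)*(3 - 8) = -465*√15 + (⅑)*(-1)*(-5) = -465*√15 + 5/9 = 5/9 - 465*√15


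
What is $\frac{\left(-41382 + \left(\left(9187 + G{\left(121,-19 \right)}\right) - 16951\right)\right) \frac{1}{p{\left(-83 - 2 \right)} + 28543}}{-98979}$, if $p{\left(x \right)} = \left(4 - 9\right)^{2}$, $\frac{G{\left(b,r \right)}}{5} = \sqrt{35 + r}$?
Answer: $\frac{24563}{1413816036} \approx 1.7374 \cdot 10^{-5}$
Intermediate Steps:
$G{\left(b,r \right)} = 5 \sqrt{35 + r}$
$p{\left(x \right)} = 25$ ($p{\left(x \right)} = \left(4 - 9\right)^{2} = \left(-5\right)^{2} = 25$)
$\frac{\left(-41382 + \left(\left(9187 + G{\left(121,-19 \right)}\right) - 16951\right)\right) \frac{1}{p{\left(-83 - 2 \right)} + 28543}}{-98979} = \frac{\left(-41382 - \left(7764 - 5 \sqrt{35 - 19}\right)\right) \frac{1}{25 + 28543}}{-98979} = \frac{-41382 - \left(7764 - 20\right)}{28568} \left(- \frac{1}{98979}\right) = \left(-41382 + \left(\left(9187 + 5 \cdot 4\right) - 16951\right)\right) \frac{1}{28568} \left(- \frac{1}{98979}\right) = \left(-41382 + \left(\left(9187 + 20\right) - 16951\right)\right) \frac{1}{28568} \left(- \frac{1}{98979}\right) = \left(-41382 + \left(9207 - 16951\right)\right) \frac{1}{28568} \left(- \frac{1}{98979}\right) = \left(-41382 - 7744\right) \frac{1}{28568} \left(- \frac{1}{98979}\right) = \left(-49126\right) \frac{1}{28568} \left(- \frac{1}{98979}\right) = \left(- \frac{24563}{14284}\right) \left(- \frac{1}{98979}\right) = \frac{24563}{1413816036}$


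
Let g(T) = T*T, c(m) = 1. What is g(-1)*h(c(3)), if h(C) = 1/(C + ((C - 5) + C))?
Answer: -½ ≈ -0.50000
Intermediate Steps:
g(T) = T²
h(C) = 1/(-5 + 3*C) (h(C) = 1/(C + ((-5 + C) + C)) = 1/(C + (-5 + 2*C)) = 1/(-5 + 3*C))
g(-1)*h(c(3)) = (-1)²/(-5 + 3*1) = 1/(-5 + 3) = 1/(-2) = 1*(-½) = -½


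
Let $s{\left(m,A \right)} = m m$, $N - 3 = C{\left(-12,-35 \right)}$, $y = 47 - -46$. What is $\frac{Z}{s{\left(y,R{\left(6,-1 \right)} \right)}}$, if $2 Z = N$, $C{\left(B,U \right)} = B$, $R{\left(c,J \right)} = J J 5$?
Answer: $- \frac{1}{1922} \approx -0.00052029$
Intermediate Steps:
$R{\left(c,J \right)} = 5 J^{2}$ ($R{\left(c,J \right)} = J^{2} \cdot 5 = 5 J^{2}$)
$y = 93$ ($y = 47 + 46 = 93$)
$N = -9$ ($N = 3 - 12 = -9$)
$s{\left(m,A \right)} = m^{2}$
$Z = - \frac{9}{2}$ ($Z = \frac{1}{2} \left(-9\right) = - \frac{9}{2} \approx -4.5$)
$\frac{Z}{s{\left(y,R{\left(6,-1 \right)} \right)}} = - \frac{9}{2 \cdot 93^{2}} = - \frac{9}{2 \cdot 8649} = \left(- \frac{9}{2}\right) \frac{1}{8649} = - \frac{1}{1922}$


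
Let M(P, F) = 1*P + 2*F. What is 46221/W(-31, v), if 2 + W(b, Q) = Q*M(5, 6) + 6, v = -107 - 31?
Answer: -46221/2342 ≈ -19.736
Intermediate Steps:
M(P, F) = P + 2*F
v = -138
W(b, Q) = 4 + 17*Q (W(b, Q) = -2 + (Q*(5 + 2*6) + 6) = -2 + (Q*(5 + 12) + 6) = -2 + (Q*17 + 6) = -2 + (17*Q + 6) = -2 + (6 + 17*Q) = 4 + 17*Q)
46221/W(-31, v) = 46221/(4 + 17*(-138)) = 46221/(4 - 2346) = 46221/(-2342) = 46221*(-1/2342) = -46221/2342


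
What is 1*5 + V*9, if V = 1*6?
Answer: 59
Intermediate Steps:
V = 6
1*5 + V*9 = 1*5 + 6*9 = 5 + 54 = 59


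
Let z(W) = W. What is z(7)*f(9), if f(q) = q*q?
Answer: 567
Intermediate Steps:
f(q) = q²
z(7)*f(9) = 7*9² = 7*81 = 567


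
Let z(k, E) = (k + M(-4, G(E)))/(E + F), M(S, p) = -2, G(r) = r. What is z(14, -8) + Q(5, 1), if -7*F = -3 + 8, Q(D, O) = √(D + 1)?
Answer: -84/61 + √6 ≈ 1.0724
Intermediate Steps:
Q(D, O) = √(1 + D)
F = -5/7 (F = -(-3 + 8)/7 = -⅐*5 = -5/7 ≈ -0.71429)
z(k, E) = (-2 + k)/(-5/7 + E) (z(k, E) = (k - 2)/(E - 5/7) = (-2 + k)/(-5/7 + E))
z(14, -8) + Q(5, 1) = 7*(-2 + 14)/(-5 + 7*(-8)) + √(1 + 5) = 7*12/(-5 - 56) + √6 = 7*12/(-61) + √6 = 7*(-1/61)*12 + √6 = -84/61 + √6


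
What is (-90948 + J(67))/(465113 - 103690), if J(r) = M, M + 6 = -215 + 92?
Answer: -91077/361423 ≈ -0.25200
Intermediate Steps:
M = -129 (M = -6 + (-215 + 92) = -6 - 123 = -129)
J(r) = -129
(-90948 + J(67))/(465113 - 103690) = (-90948 - 129)/(465113 - 103690) = -91077/361423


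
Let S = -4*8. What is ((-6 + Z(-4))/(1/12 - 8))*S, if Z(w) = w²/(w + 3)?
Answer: -8448/95 ≈ -88.926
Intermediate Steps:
S = -32
Z(w) = w²/(3 + w)
((-6 + Z(-4))/(1/12 - 8))*S = ((-6 + (-4)²/(3 - 4))/(1/12 - 8))*(-32) = ((-6 + 16/(-1))/(1/12 - 8))*(-32) = ((-6 + 16*(-1))/(-95/12))*(-32) = ((-6 - 16)*(-12/95))*(-32) = -22*(-12/95)*(-32) = (264/95)*(-32) = -8448/95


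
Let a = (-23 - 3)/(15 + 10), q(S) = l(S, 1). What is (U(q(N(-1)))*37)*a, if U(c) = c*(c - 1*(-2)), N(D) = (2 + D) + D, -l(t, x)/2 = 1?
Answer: 0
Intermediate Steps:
l(t, x) = -2 (l(t, x) = -2*1 = -2)
N(D) = 2 + 2*D
q(S) = -2
U(c) = c*(2 + c) (U(c) = c*(c + 2) = c*(2 + c))
a = -26/25 ≈ -1.0400
(U(q(N(-1)))*37)*a = (-2*(2 - 2)*37)*(-26/25) = (-2*0*37)*(-26/25) = (0*37)*(-26/25) = 0*(-26/25) = 0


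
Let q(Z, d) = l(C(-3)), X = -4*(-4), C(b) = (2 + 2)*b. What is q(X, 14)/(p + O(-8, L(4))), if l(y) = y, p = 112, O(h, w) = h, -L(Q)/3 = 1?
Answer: -3/26 ≈ -0.11538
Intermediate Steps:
L(Q) = -3 (L(Q) = -3*1 = -3)
C(b) = 4*b
X = 16
q(Z, d) = -12 (q(Z, d) = 4*(-3) = -12)
q(X, 14)/(p + O(-8, L(4))) = -12/(112 - 8) = -12/104 = (1/104)*(-12) = -3/26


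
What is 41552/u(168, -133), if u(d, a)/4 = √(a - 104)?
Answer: -10388*I*√237/237 ≈ -674.77*I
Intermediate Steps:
u(d, a) = 4*√(-104 + a) (u(d, a) = 4*√(a - 104) = 4*√(-104 + a))
41552/u(168, -133) = 41552/((4*√(-104 - 133))) = 41552/((4*√(-237))) = 41552/((4*(I*√237))) = 41552/((4*I*√237)) = 41552*(-I*√237/948) = -10388*I*√237/237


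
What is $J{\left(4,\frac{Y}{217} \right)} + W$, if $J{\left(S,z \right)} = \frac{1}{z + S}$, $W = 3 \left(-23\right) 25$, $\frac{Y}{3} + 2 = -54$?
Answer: $- \frac{172469}{100} \approx -1724.7$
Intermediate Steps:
$Y = -168$ ($Y = -6 + 3 \left(-54\right) = -6 - 162 = -168$)
$W = -1725$ ($W = \left(-69\right) 25 = -1725$)
$J{\left(S,z \right)} = \frac{1}{S + z}$
$J{\left(4,\frac{Y}{217} \right)} + W = \frac{1}{4 - \frac{168}{217}} - 1725 = \frac{1}{4 - \frac{24}{31}} - 1725 = \frac{1}{\frac{100}{31}} - 1725 = \frac{31}{100} - 1725 = - \frac{172469}{100}$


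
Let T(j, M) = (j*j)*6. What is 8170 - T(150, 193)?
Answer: -126830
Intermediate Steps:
T(j, M) = 6*j² (T(j, M) = j²*6 = 6*j²)
8170 - T(150, 193) = 8170 - 6*150² = 8170 - 6*22500 = 8170 - 1*135000 = 8170 - 135000 = -126830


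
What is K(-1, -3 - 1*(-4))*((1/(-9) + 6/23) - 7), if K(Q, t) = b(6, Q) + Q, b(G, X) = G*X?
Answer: 9926/207 ≈ 47.952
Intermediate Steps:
K(Q, t) = 7*Q (K(Q, t) = 6*Q + Q = 7*Q)
K(-1, -3 - 1*(-4))*((1/(-9) + 6/23) - 7) = (7*(-1))*((1/(-9) + 6/23) - 7) = -7*((1*(-1/9) + 6*(1/23)) - 7) = -7*((-1/9 + 6/23) - 7) = -7*(31/207 - 7) = -7*(-1418/207) = 9926/207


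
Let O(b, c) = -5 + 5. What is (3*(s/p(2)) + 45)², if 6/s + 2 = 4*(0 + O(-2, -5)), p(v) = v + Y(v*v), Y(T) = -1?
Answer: 1296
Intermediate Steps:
p(v) = -1 + v (p(v) = v - 1 = -1 + v)
O(b, c) = 0
s = -3 (s = 6/(-2 + 4*(0 + 0)) = 6/(-2 + 4*0) = 6/(-2 + 0) = 6/(-2) = 6*(-½) = -3)
(3*(s/p(2)) + 45)² = (3*(-3/(-1 + 2)) + 45)² = (3*(-3/1) + 45)² = (3*(-3*1) + 45)² = (3*(-3) + 45)² = (-9 + 45)² = 36² = 1296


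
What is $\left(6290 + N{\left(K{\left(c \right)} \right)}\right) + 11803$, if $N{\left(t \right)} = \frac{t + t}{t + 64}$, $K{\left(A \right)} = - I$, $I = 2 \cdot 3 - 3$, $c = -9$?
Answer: $\frac{1103667}{61} \approx 18093.0$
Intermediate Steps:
$I = 3$ ($I = 6 - 3 = 3$)
$K{\left(A \right)} = -3$ ($K{\left(A \right)} = \left(-1\right) 3 = -3$)
$N{\left(t \right)} = \frac{2 t}{64 + t}$
$\left(6290 + N{\left(K{\left(c \right)} \right)}\right) + 11803 = \left(6290 + 2 \left(-3\right) \frac{1}{64 - 3}\right) + 11803 = \left(6290 + 2 \left(-3\right) \frac{1}{61}\right) + 11803 = \left(6290 - \frac{6}{61}\right) + 11803 = \frac{383684}{61} + 11803 = \frac{1103667}{61}$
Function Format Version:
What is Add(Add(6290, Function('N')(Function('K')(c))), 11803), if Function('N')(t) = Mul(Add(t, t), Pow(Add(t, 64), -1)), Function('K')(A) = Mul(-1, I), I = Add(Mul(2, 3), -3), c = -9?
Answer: Rational(1103667, 61) ≈ 18093.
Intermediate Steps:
I = 3 (I = Add(6, -3) = 3)
Function('K')(A) = -3 (Function('K')(A) = Mul(-1, 3) = -3)
Function('N')(t) = Mul(2, t, Pow(Add(64, t), -1)) (Function('N')(t) = Mul(Mul(2, t), Pow(Add(64, t), -1)) = Mul(2, t, Pow(Add(64, t), -1)))
Add(Add(6290, Function('N')(Function('K')(c))), 11803) = Add(Add(6290, Mul(2, -3, Pow(Add(64, -3), -1))), 11803) = Add(Add(6290, Mul(2, -3, Pow(61, -1))), 11803) = Add(Add(6290, Mul(2, -3, Rational(1, 61))), 11803) = Add(Add(6290, Rational(-6, 61)), 11803) = Add(Rational(383684, 61), 11803) = Rational(1103667, 61)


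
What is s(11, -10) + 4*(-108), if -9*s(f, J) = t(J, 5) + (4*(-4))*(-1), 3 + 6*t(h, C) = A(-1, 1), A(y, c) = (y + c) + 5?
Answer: -11713/27 ≈ -433.81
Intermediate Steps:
A(y, c) = 5 + c + y (A(y, c) = (c + y) + 5 = 5 + c + y)
t(h, C) = ⅓ (t(h, C) = -½ + (5 + 1 - 1)/6 = -½ + (⅙)*5 = -½ + ⅚ = ⅓)
s(f, J) = -49/27 (s(f, J) = -(⅓ + (4*(-4))*(-1))/9 = -(⅓ - 16*(-1))/9 = -(⅓ + 16)/9 = -⅑*49/3 = -49/27)
s(11, -10) + 4*(-108) = -49/27 + 4*(-108) = -49/27 - 432 = -11713/27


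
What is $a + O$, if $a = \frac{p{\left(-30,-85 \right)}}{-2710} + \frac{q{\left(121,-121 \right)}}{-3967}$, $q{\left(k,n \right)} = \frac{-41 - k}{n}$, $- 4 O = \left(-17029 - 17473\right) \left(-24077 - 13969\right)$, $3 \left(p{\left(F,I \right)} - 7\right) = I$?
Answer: $- \frac{640326394219969021}{1951228455} \approx -3.2817 \cdot 10^{8}$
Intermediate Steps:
$p{\left(F,I \right)} = 7 + \frac{I}{3}$
$O = -328165773$ ($O = - \frac{\left(-17029 - 17473\right) \left(-24077 - 13969\right)}{4} = - \frac{\left(-34502\right) \left(-38046\right)}{4} = \left(- \frac{1}{4}\right) 1312663092 = -328165773$)
$q{\left(k,n \right)} = \frac{-41 - k}{n}$
$a = \frac{14701694}{1951228455}$ ($a = \frac{7 + \frac{1}{3} \left(-85\right)}{-2710} + \frac{\frac{1}{-121} \left(-41 - 121\right)}{-3967} = \left(7 - \frac{85}{3}\right) \left(- \frac{1}{2710}\right) + - \frac{-41 - 121}{121} \left(- \frac{1}{3967}\right) = \left(- \frac{64}{3}\right) \left(- \frac{1}{2710}\right) + \left(- \frac{1}{121}\right) \left(-162\right) \left(- \frac{1}{3967}\right) = \frac{32}{4065} + \frac{162}{121} \left(- \frac{1}{3967}\right) = \frac{32}{4065} - \frac{162}{480007} = \frac{14701694}{1951228455} \approx 0.0075346$)
$a + O = \frac{14701694}{1951228455} - 328165773 = - \frac{640326394219969021}{1951228455}$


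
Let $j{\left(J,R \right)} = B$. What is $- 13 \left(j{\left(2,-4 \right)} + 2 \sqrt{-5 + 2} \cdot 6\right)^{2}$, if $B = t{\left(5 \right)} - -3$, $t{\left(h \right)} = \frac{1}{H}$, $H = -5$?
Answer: $\frac{137852}{25} - \frac{4368 i \sqrt{3}}{5} \approx 5514.1 - 1513.1 i$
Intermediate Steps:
$t{\left(h \right)} = - \frac{1}{5}$ ($t{\left(h \right)} = \frac{1}{-5} = - \frac{1}{5}$)
$B = \frac{14}{5}$ ($B = - \frac{1}{5} - -3 = - \frac{1}{5} + 3 = \frac{14}{5} \approx 2.8$)
$j{\left(J,R \right)} = \frac{14}{5}$
$- 13 \left(j{\left(2,-4 \right)} + 2 \sqrt{-5 + 2} \cdot 6\right)^{2} = - 13 \left(\frac{14}{5} + 2 \sqrt{-5 + 2} \cdot 6\right)^{2} = - 13 \left(\frac{14}{5} + 2 \sqrt{-3} \cdot 6\right)^{2} = - 13 \left(\frac{14}{5} + 2 i \sqrt{3} \cdot 6\right)^{2} = - 13 \left(\frac{14}{5} + 12 i \sqrt{3}\right)^{2}$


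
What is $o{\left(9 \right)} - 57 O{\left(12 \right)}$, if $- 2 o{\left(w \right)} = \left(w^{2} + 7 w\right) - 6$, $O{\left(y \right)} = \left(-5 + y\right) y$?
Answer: $-4857$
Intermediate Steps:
$O{\left(y \right)} = y \left(-5 + y\right)$
$o{\left(w \right)} = 3 - \frac{7 w}{2} - \frac{w^{2}}{2}$ ($o{\left(w \right)} = - \frac{\left(w^{2} + 7 w\right) - 6}{2} = - \frac{-6 + w^{2} + 7 w}{2} = 3 - \frac{7 w}{2} - \frac{w^{2}}{2}$)
$o{\left(9 \right)} - 57 O{\left(12 \right)} = \left(3 - \frac{63}{2} - \frac{9^{2}}{2}\right) - 57 \cdot 12 \left(-5 + 12\right) = \left(3 - \frac{63}{2} - \frac{81}{2}\right) - 57 \cdot 12 \cdot 7 = \left(3 - \frac{63}{2} - \frac{81}{2}\right) - 4788 = -69 - 4788 = -4857$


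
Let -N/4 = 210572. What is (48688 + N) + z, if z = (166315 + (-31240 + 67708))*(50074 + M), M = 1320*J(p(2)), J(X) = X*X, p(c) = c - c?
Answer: 10153362342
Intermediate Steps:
N = -842288 (N = -4*210572 = -842288)
p(c) = 0
J(X) = X²
M = 0 (M = 1320*0² = 1320*0 = 0)
z = 10154155942 (z = (166315 + (-31240 + 67708))*(50074 + 0) = (166315 + 36468)*50074 = 202783*50074 = 10154155942)
(48688 + N) + z = (48688 - 842288) + 10154155942 = -793600 + 10154155942 = 10153362342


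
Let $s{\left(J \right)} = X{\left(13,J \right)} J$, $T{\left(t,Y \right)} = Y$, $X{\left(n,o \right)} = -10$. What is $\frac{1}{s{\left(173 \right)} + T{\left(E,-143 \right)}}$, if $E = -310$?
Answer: $- \frac{1}{1873} \approx -0.0005339$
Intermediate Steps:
$s{\left(J \right)} = - 10 J$
$\frac{1}{s{\left(173 \right)} + T{\left(E,-143 \right)}} = \frac{1}{\left(-10\right) 173 - 143} = \frac{1}{-1730 - 143} = \frac{1}{-1873} = - \frac{1}{1873}$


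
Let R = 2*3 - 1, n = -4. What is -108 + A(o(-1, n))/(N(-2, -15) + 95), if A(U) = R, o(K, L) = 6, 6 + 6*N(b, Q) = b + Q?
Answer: -59046/547 ≈ -107.95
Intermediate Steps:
N(b, Q) = -1 + Q/6 + b/6 (N(b, Q) = -1 + (b + Q)/6 = -1 + (Q + b)/6 = -1 + (Q/6 + b/6) = -1 + Q/6 + b/6)
R = 5 (R = 6 - 1 = 5)
A(U) = 5
-108 + A(o(-1, n))/(N(-2, -15) + 95) = -108 + 5/((-1 + (⅙)*(-15) + (⅙)*(-2)) + 95) = -108 + 5/((-1 - 5/2 - ⅓) + 95) = -108 + 5/(-23/6 + 95) = -108 + 5/(547/6) = -108 + 5*(6/547) = -108 + 30/547 = -59046/547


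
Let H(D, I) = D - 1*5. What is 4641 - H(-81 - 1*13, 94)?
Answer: 4740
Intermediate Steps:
H(D, I) = -5 + D (H(D, I) = D - 5 = -5 + D)
4641 - H(-81 - 1*13, 94) = 4641 - (-5 + (-81 - 1*13)) = 4641 - (-5 + (-81 - 13)) = 4641 - (-5 - 94) = 4641 - 1*(-99) = 4641 + 99 = 4740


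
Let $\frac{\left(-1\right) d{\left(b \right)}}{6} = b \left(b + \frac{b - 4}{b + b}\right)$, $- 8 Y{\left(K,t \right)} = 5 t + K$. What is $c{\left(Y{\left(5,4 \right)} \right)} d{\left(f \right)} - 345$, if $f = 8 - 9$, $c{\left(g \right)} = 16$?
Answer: $-201$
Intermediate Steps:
$Y{\left(K,t \right)} = - \frac{5 t}{8} - \frac{K}{8}$ ($Y{\left(K,t \right)} = - \frac{5 t + K}{8} = - \frac{K + 5 t}{8} = - \frac{5 t}{8} - \frac{K}{8}$)
$f = -1$
$d{\left(b \right)} = - 6 b \left(b + \frac{-4 + b}{2 b}\right)$ ($d{\left(b \right)} = - 6 b \left(b + \frac{b - 4}{b + b}\right) = - 6 b \left(b + \frac{-4 + b}{2 b}\right)$)
$c{\left(Y{\left(5,4 \right)} \right)} d{\left(f \right)} - 345 = 16 \left(12 - 6 \left(-1\right)^{2} - -3\right) - 345 = 16 \left(12 - 6 + 3\right) - 345 = 16 \cdot 9 - 345 = 144 - 345 = -201$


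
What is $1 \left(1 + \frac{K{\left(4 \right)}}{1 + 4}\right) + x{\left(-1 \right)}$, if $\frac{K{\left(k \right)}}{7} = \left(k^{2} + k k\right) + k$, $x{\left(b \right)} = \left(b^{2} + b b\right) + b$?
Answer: $\frac{262}{5} \approx 52.4$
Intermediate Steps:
$x{\left(b \right)} = b + 2 b^{2}$ ($x{\left(b \right)} = \left(b^{2} + b^{2}\right) + b = 2 b^{2} + b = b + 2 b^{2}$)
$K{\left(k \right)} = 7 k + 14 k^{2}$ ($K{\left(k \right)} = 7 \left(\left(k^{2} + k k\right) + k\right) = 7 \left(\left(k^{2} + k^{2}\right) + k\right) = 7 \left(2 k^{2} + k\right) = 7 \left(k + 2 k^{2}\right) = 7 k + 14 k^{2}$)
$1 \left(1 + \frac{K{\left(4 \right)}}{1 + 4}\right) + x{\left(-1 \right)} = 1 \left(1 + \frac{7 \cdot 4 \left(1 + 2 \cdot 4\right)}{1 + 4}\right) - \left(1 + 2 \left(-1\right)\right) = 1 \left(1 + \frac{7 \cdot 4 \left(1 + 8\right)}{5}\right) - \left(1 - 2\right) = 1 \left(1 + 7 \cdot 4 \cdot 9 \cdot \frac{1}{5}\right) - -1 = 1 \left(1 + 252 \cdot \frac{1}{5}\right) + 1 = 1 \left(1 + \frac{252}{5}\right) + 1 = 1 \cdot \frac{257}{5} + 1 = \frac{257}{5} + 1 = \frac{262}{5}$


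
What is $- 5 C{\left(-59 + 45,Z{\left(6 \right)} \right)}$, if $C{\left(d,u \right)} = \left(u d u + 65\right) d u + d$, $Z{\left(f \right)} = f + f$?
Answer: $-1638770$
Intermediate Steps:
$Z{\left(f \right)} = 2 f$
$C{\left(d,u \right)} = d + d u \left(65 + d u^{2}\right)$ ($C{\left(d,u \right)} = \left(d u u + 65\right) d u + d = \left(d u^{2} + 65\right) d u + d = \left(65 + d u^{2}\right) d u + d = d \left(65 + d u^{2}\right) u + d = d u \left(65 + d u^{2}\right) + d = d + d u \left(65 + d u^{2}\right)$)
$- 5 C{\left(-59 + 45,Z{\left(6 \right)} \right)} = - 5 \left(-59 + 45\right) \left(1 + 65 \cdot 2 \cdot 6 + \left(-59 + 45\right) \left(2 \cdot 6\right)^{3}\right) = - 5 \left(- 14 \left(1 + 65 \cdot 12 - 14 \cdot 12^{3}\right)\right) = - 5 \left(- 14 \left(1 + 780 - 24192\right)\right) = - 5 \left(\left(-14\right) \left(-23411\right)\right) = \left(-5\right) 327754 = -1638770$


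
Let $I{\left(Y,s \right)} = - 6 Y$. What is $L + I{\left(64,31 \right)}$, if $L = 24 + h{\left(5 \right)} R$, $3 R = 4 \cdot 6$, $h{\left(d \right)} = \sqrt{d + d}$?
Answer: $-360 + 8 \sqrt{10} \approx -334.7$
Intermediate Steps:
$h{\left(d \right)} = \sqrt{2} \sqrt{d}$ ($h{\left(d \right)} = \sqrt{2 d} = \sqrt{2} \sqrt{d}$)
$R = 8$ ($R = \frac{4 \cdot 6}{3} = \frac{1}{3} \cdot 24 = 8$)
$L = 24 + 8 \sqrt{10}$ ($L = 24 + \sqrt{2} \sqrt{5} \cdot 8 = 24 + \sqrt{10} \cdot 8 = 24 + 8 \sqrt{10} \approx 49.298$)
$L + I{\left(64,31 \right)} = \left(24 + 8 \sqrt{10}\right) - 384 = -360 + 8 \sqrt{10}$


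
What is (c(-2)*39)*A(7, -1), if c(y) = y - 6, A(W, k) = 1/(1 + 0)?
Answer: -312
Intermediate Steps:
A(W, k) = 1 (A(W, k) = 1/1 = 1)
c(y) = -6 + y
(c(-2)*39)*A(7, -1) = ((-6 - 2)*39)*1 = -8*39*1 = -312*1 = -312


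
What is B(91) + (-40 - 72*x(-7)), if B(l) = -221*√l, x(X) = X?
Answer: 464 - 221*√91 ≈ -1644.2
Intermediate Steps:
B(91) + (-40 - 72*x(-7)) = -221*√91 + (-40 - 72*(-7)) = -221*√91 + (-40 + 504) = -221*√91 + 464 = 464 - 221*√91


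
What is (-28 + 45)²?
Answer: 289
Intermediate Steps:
(-28 + 45)² = 17² = 289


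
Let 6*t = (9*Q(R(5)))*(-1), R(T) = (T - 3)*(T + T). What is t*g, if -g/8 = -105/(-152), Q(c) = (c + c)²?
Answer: 252000/19 ≈ 13263.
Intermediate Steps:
R(T) = 2*T*(-3 + T) (R(T) = (-3 + T)*(2*T) = 2*T*(-3 + T))
Q(c) = 4*c² (Q(c) = (2*c)² = 4*c²)
g = -105/19 (g = -(-840)/(-152) = -(-840)*(-1)/152 = -8*105/152 = -105/19 ≈ -5.5263)
t = -2400 (t = ((9*(4*(2*5*(-3 + 5))²))*(-1))/6 = ((9*(4*(2*5*2)²))*(-1))/6 = ((9*(4*20²))*(-1))/6 = ((9*(4*400))*(-1))/6 = ((9*1600)*(-1))/6 = (14400*(-1))/6 = (⅙)*(-14400) = -2400)
t*g = -2400*(-105/19) = 252000/19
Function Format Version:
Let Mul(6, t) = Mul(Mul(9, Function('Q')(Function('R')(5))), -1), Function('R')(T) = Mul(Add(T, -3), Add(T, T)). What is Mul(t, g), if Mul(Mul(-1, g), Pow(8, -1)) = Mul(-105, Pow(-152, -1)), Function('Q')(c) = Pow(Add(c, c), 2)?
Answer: Rational(252000, 19) ≈ 13263.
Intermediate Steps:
Function('R')(T) = Mul(2, T, Add(-3, T)) (Function('R')(T) = Mul(Add(-3, T), Mul(2, T)) = Mul(2, T, Add(-3, T)))
Function('Q')(c) = Mul(4, Pow(c, 2)) (Function('Q')(c) = Pow(Mul(2, c), 2) = Mul(4, Pow(c, 2)))
g = Rational(-105, 19) (g = Mul(-8, Mul(-105, Pow(-152, -1))) = Mul(-8, Mul(-105, Rational(-1, 152))) = Mul(-8, Rational(105, 152)) = Rational(-105, 19) ≈ -5.5263)
t = -2400 (t = Mul(Rational(1, 6), Mul(Mul(9, Mul(4, Pow(Mul(2, 5, Add(-3, 5)), 2))), -1)) = Mul(Rational(1, 6), Mul(Mul(9, Mul(4, Pow(Mul(2, 5, 2), 2))), -1)) = Mul(Rational(1, 6), Mul(Mul(9, Mul(4, Pow(20, 2))), -1)) = Mul(Rational(1, 6), Mul(Mul(9, Mul(4, 400)), -1)) = Mul(Rational(1, 6), Mul(Mul(9, 1600), -1)) = Mul(Rational(1, 6), Mul(14400, -1)) = Mul(Rational(1, 6), -14400) = -2400)
Mul(t, g) = Mul(-2400, Rational(-105, 19)) = Rational(252000, 19)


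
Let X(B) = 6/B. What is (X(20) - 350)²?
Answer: 12229009/100 ≈ 1.2229e+5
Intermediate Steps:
(X(20) - 350)² = (6/20 - 350)² = (6*(1/20) - 350)² = (3/10 - 350)² = (-3497/10)² = 12229009/100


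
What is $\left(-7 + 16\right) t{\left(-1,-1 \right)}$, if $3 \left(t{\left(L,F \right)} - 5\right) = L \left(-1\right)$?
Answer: $48$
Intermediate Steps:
$t{\left(L,F \right)} = 5 - \frac{L}{3}$ ($t{\left(L,F \right)} = 5 + \frac{L \left(-1\right)}{3} = 5 + \frac{\left(-1\right) L}{3} = 5 - \frac{L}{3}$)
$\left(-7 + 16\right) t{\left(-1,-1 \right)} = \left(-7 + 16\right) \left(5 - - \frac{1}{3}\right) = 9 \left(5 + \frac{1}{3}\right) = 9 \cdot \frac{16}{3} = 48$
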